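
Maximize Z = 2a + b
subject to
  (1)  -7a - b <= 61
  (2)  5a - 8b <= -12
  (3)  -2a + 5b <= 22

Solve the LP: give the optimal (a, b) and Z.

a = 116/9, b = 86/9, maximum Z = 106/3

Corner points and Z = 2a + b:
  (-500/61, -221/61) → Z = -1221/61
  (-327/37, 32/37) → Z = -622/37
  (116/9, 86/9) → Z = 106/3

At the optimal vertex, 5a - 8b = -12 and -2a + 5b = 22.
Solving simultaneously gives a = 116/9, b = 86/9.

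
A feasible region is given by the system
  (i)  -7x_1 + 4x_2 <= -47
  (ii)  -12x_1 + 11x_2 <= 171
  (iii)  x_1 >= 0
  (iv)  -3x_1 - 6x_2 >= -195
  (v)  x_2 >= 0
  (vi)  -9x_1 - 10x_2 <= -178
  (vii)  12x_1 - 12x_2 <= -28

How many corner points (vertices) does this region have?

Intersecting each pair of boundary lines and keeping only the points that satisfy every inequality leaves:
  (59/3, 68/3)
  (169/9, 190/9)
  (181/9, 202/9)

3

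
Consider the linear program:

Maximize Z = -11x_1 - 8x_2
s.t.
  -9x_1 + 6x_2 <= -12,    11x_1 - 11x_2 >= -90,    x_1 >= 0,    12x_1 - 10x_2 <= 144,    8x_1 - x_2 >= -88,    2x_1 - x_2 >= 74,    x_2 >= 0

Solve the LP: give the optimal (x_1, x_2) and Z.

Feasible corners and Z = -11x_1 - 8x_2:
  (1242/11, 1332/11) → Z = -24318/11
  (904/11, 994/11) → Z = -17896/11
  (149/2, 75) → Z = -2839/2

x_1 = 149/2, x_2 = 75, maximum Z = -2839/2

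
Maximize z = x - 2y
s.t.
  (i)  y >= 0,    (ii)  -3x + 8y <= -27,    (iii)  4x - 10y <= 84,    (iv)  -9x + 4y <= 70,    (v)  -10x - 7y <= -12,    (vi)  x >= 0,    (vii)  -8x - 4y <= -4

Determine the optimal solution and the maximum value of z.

x = 201, y = 72, maximum z = 57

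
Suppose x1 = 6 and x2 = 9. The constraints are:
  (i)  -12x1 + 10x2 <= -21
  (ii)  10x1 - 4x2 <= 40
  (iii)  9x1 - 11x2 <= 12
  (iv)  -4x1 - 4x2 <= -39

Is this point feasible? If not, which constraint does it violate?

not feasible — violates (i)

Constraint (i): -12x1 + 10x2 = 18, which is not ≤ -21. All other constraints are satisfied.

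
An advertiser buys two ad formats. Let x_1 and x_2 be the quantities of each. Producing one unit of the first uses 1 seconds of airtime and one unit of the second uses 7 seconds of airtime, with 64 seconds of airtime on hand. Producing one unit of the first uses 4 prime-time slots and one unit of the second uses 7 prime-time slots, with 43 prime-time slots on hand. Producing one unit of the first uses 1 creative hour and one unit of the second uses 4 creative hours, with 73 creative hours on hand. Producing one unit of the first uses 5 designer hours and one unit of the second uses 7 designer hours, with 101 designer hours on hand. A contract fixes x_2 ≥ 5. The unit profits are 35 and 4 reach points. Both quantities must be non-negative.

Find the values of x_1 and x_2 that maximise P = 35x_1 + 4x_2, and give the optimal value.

Extreme points and P = 35x_1 + 4x_2:
  (0, 43/7) → P = 172/7
  (0, 5) → P = 20
  (2, 5) → P = 90

x_1 = 2, x_2 = 5, maximum P = 90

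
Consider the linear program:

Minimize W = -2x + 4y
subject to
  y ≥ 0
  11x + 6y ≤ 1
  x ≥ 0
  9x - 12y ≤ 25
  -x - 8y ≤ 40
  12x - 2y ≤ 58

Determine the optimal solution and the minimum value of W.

Extreme points and W = -2x + 4y:
  (1/11, 0) → W = -2/11
  (0, 0) → W = 0
  (0, 1/6) → W = 2/3

The optimum lies where y = 0 and 11x + 6y = 1.
Solving simultaneously gives x = 1/11, y = 0.

x = 1/11, y = 0, minimum W = -2/11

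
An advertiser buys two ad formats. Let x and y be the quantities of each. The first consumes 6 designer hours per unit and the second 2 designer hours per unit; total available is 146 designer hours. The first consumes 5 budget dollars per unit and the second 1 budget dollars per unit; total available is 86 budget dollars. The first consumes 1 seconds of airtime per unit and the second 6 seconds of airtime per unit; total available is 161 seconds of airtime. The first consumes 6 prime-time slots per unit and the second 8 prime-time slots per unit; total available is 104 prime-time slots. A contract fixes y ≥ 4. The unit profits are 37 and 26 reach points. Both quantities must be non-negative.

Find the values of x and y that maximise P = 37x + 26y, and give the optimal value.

Extreme points and P = 37x + 26y:
  (0, 13) → P = 338
  (0, 4) → P = 104
  (12, 4) → P = 548

The binding constraints are 6x + 8y = 104 and y = 4.
Solving simultaneously gives x = 12, y = 4.

x = 12, y = 4, maximum P = 548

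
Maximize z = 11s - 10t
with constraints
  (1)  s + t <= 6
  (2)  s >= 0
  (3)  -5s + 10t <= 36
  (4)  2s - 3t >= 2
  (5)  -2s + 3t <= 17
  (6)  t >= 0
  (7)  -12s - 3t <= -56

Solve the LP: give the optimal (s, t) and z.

Feasible corners and z = 11s - 10t:
  (6, 0) → z = 66
  (38/9, 16/9) → z = 86/3
  (14/3, 0) → z = 154/3

The optimum lies where s + t = 6 and t = 0.
Solving simultaneously gives s = 6, t = 0.

s = 6, t = 0, maximum z = 66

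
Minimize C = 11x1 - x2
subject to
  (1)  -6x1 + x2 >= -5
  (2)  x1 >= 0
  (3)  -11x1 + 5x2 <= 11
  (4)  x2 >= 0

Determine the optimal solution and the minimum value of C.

Vertices and C = 11x1 - x2:
  (36/19, 121/19) → C = 275/19
  (5/6, 0) → C = 55/6
  (0, 11/5) → C = -11/5
  (0, 0) → C = 0

At the optimal vertex, x1 = 0 and -11x1 + 5x2 = 11.
Solving simultaneously gives x1 = 0, x2 = 11/5.

x1 = 0, x2 = 11/5, minimum C = -11/5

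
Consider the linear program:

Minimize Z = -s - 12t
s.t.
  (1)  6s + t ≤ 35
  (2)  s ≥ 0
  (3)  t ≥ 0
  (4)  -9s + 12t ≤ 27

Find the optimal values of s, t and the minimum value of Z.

Feasible corners and Z = -s - 12t:
  (35/6, 0) → Z = -35/6
  (131/27, 53/9) → Z = -2039/27
  (0, 0) → Z = 0
  (0, 9/4) → Z = -27

s = 131/27, t = 53/9, minimum Z = -2039/27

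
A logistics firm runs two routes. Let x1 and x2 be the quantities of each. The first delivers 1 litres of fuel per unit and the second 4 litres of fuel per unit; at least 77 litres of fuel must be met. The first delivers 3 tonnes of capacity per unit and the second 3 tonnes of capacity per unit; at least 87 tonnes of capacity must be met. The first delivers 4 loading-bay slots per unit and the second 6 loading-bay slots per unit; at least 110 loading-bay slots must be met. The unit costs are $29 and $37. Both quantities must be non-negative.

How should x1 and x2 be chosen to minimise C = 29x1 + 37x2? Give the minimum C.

Vertices and C = 29x1 + 37x2:
  (0, 29) → C = 1073
  (77, 0) → C = 2233
  (13, 16) → C = 969
The feasible region is unbounded (it extends along (0, 1), (1, 0)), but C strictly increases along every unbounded feasible direction, so there is no improving ray and the minimum is attained at a vertex.

At the optimal vertex, x1 + 4x2 = 77 and 3x1 + 3x2 = 87.
Solving simultaneously gives x1 = 13, x2 = 16.

x1 = 13, x2 = 16, minimum C = 969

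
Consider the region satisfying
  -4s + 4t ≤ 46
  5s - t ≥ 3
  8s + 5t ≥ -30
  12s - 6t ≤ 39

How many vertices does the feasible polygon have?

Intersecting each pair of boundary lines and keeping only the points that satisfy every inequality leaves:
  (29/8, 121/8)
  (18, 59/2)
  (-5/11, -58/11)
  (5/36, -56/9)

4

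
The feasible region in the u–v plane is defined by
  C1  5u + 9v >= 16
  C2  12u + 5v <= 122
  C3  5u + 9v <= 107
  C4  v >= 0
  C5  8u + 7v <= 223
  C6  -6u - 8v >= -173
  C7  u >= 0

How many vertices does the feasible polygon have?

5

The feasible vertices (each the meet of two boundaries and inside every other half-plane) are:
  (16/5, 0)
  (0, 16/9)
  (563/83, 674/83)
  (61/6, 0)
  (0, 107/9)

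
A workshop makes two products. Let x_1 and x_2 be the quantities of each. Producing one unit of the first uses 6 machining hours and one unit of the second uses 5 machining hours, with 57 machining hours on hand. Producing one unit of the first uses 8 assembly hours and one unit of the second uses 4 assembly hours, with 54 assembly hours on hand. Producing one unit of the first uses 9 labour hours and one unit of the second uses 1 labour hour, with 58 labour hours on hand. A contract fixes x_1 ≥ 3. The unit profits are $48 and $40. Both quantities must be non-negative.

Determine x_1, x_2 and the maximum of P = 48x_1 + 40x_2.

Feasible corners and P = 48x_1 + 40x_2:
  (58/9, 0) → P = 928/3
  (3, 0) → P = 144
  (89/14, 11/14) → P = 2356/7
  (3, 15/2) → P = 444

x_1 = 3, x_2 = 15/2, maximum P = 444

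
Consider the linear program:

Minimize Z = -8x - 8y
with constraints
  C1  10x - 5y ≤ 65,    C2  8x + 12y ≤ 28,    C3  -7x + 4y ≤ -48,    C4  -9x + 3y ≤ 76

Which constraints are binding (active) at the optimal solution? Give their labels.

C1 and C3

Feasible corners and Z = -8x - 8y:
  (4, -5) → Z = 8
  (-115/3, -269/3) → Z = 1024
  (-448/15, -964/15) → Z = 11296/15

The minimum is at (4, -5). Substituting into each constraint, equality holds for C1 and C3; the remaining constraints have slack.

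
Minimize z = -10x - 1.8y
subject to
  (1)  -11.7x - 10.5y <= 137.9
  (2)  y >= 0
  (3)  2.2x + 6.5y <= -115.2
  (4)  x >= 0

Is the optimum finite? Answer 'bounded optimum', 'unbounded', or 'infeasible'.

The boundaries -11.7x - 10.5y = 137.9 and 2.2x + 6.5y = -115.2 meet at (6265/1059, -104446/5295), but that point violates y ≥ 0. Every candidate vertex is excluded by some other constraint, so the feasible region is empty.

infeasible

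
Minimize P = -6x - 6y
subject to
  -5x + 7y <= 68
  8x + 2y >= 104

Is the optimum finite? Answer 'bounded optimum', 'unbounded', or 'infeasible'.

From the feasible point (296/33, 532/33), moving in the direction (7, 5) keeps every constraint satisfied while P decreases without bound.

unbounded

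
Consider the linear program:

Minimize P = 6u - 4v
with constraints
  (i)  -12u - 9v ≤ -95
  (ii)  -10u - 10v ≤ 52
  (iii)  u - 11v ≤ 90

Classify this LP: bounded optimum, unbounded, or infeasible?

unbounded

From the feasible point (1855/141, -985/141), moving in the direction (-9, 12) keeps every constraint satisfied while P decreases without bound.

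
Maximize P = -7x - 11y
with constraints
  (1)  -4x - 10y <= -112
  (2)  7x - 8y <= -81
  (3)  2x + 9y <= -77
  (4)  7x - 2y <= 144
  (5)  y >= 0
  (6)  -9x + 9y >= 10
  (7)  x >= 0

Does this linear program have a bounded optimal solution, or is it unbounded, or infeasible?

infeasible

The boundaries -4x - 10y = -112 and 7x - 8y = -81 meet at (43/51, 554/51), but that point violates 2x + 9y ≤ -77. Every candidate vertex is excluded by some other constraint, so the feasible region is empty.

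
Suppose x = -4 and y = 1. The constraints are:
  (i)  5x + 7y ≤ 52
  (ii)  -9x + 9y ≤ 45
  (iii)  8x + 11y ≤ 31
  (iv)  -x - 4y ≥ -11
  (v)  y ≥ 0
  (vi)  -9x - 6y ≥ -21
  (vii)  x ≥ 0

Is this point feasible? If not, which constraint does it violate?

Constraint (vii): x = -4, which is not ≥ 0. All other constraints are satisfied.

not feasible — violates (vii)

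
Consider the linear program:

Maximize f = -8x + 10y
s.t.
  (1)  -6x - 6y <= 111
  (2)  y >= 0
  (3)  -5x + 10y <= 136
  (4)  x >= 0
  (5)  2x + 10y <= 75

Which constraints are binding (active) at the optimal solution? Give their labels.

Feasible corners and f = -8x + 10y:
  (0, 0) → f = 0
  (75/2, 0) → f = -300
  (0, 15/2) → f = 75

The maximum is at (0, 15/2). Substituting into each constraint, equality holds for (4) and (5); the remaining constraints have slack.

(4) and (5)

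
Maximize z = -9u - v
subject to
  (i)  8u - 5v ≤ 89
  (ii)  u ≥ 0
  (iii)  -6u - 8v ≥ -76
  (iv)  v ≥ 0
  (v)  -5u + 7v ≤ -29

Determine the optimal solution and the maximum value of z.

u = 29/5, v = 0, maximum z = -261/5

The binding constraints are v = 0 and -5u + 7v = -29.
Solving simultaneously gives u = 29/5, v = 0.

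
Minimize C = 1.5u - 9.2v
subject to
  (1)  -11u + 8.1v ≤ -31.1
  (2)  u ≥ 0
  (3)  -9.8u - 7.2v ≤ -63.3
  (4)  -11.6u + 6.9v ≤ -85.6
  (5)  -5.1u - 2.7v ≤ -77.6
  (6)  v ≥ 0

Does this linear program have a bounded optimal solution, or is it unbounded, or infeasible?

unbounded

From the feasible point (15959/602, 29042/903), moving in the direction (8.1, 11) keeps every constraint satisfied while C decreases without bound.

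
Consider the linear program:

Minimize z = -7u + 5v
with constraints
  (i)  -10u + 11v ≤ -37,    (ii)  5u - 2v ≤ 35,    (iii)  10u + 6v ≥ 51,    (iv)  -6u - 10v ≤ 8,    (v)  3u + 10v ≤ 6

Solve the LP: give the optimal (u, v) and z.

u = 156/25, v = -19/10, minimum z = -2659/50

Feasible corners and z = -7u + 5v:
  (156/25, -19/10) → z = -2659/50
  (181/28, -75/56) → z = -2909/56
  (237/41, -93/82) → z = -3783/82

The optimum lies where 5u - 2v = 35 and 10u + 6v = 51.
Solving simultaneously gives u = 156/25, v = -19/10.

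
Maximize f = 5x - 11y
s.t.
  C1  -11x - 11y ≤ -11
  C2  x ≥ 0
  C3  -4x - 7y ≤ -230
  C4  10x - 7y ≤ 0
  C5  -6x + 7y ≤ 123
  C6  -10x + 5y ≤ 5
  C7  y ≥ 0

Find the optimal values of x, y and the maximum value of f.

x = 115/7, y = 1150/49, maximum f = -8625/49

Vertices and f = 5x - 11y:
  (115/7, 1150/49) → f = -8625/49
  (223/18, 232/9) → f = -3989/18
  (123/4, 615/14) → f = -9225/28
  (29/2, 30) → f = -515/2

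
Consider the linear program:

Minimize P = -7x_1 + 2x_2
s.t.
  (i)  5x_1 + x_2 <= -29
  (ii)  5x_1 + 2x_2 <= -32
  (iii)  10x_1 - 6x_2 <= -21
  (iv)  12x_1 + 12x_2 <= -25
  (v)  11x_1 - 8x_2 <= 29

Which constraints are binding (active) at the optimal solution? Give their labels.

Vertices and P = -7x_1 + 2x_2:
  (-26/5, -3) → P = 152/5
  (-39/8, -37/8) → P = 199/8
  (-167/18, 259/36) → P = 238/3
  (-171/7, -521/14) → P = 676/7
The feasible region is unbounded (it extends along (-1, 1), (-8, -11)), but P strictly increases along every unbounded feasible direction, so there is no improving ray and the minimum is attained at a vertex.

The minimum is at (-39/8, -37/8). Substituting into each constraint, equality holds for (i) and (iii); the remaining constraints have slack.

(i) and (iii)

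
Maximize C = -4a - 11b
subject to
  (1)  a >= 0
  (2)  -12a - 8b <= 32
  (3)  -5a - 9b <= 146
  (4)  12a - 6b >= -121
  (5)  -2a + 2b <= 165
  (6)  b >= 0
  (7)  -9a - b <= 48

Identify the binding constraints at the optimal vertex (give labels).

(1) and (6)

Vertices and C = -4a - 11b:
  (0, 121/6) → C = -1331/6
  (0, 0) → C = 0
  (187/3, 869/6) → C = -3685/2
The feasible region is unbounded (it extends along (1, 1), (1, 0)), but C strictly decreases along every unbounded feasible direction, so there is no improving ray and the maximum is attained at a vertex.

The maximum is at (0, 0). Substituting into each constraint, equality holds for (1) and (6); the remaining constraints have slack.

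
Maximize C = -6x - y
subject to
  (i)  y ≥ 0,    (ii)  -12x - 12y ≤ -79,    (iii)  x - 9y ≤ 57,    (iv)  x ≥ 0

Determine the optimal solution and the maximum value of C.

x = 0, y = 79/12, maximum C = -79/12

Extreme points and C = -6x - y:
  (79/12, 0) → C = -79/2
  (57, 0) → C = -342
  (0, 79/12) → C = -79/12
The feasible region is unbounded (it extends along (0, 1), (9, 1)), but C strictly decreases along every unbounded feasible direction, so there is no improving ray and the maximum is attained at a vertex.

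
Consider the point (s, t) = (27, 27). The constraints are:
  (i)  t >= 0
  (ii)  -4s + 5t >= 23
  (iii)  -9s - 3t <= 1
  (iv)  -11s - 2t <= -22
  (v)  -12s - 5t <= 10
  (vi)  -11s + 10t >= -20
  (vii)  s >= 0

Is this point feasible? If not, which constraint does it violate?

not feasible — violates (vi)

Constraint (vi): -11s + 10t = -27, which is not ≥ -20. All other constraints are satisfied.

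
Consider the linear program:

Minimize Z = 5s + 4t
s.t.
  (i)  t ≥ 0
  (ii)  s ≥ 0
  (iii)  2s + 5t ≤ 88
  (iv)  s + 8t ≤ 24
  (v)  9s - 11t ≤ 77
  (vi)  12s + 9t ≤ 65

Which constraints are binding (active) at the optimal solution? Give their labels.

Feasible corners and Z = 5s + 4t:
  (0, 0) → Z = 0
  (65/12, 0) → Z = 325/12
  (0, 3) → Z = 12
  (304/87, 223/87) → Z = 804/29

The minimum is at (0, 0). Substituting into each constraint, equality holds for (i) and (ii); the remaining constraints have slack.

(i) and (ii)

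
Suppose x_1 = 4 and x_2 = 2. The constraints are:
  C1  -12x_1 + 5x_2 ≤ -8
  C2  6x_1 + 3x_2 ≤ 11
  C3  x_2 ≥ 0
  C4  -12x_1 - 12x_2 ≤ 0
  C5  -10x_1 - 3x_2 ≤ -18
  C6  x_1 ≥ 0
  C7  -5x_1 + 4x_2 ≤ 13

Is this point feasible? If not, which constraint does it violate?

Constraint C2: 6x_1 + 3x_2 = 30, which is not ≤ 11. All other constraints are satisfied.

not feasible — violates C2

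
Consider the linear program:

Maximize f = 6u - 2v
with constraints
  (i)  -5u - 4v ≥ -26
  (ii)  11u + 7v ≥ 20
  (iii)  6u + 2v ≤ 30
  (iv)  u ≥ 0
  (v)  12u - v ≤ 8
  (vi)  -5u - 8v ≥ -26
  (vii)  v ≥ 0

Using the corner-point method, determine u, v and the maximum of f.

u = 4/5, v = 8/5, maximum f = 8/5

The optimum lies where 11u + 7v = 20 and 12u - v = 8.
Solving simultaneously gives u = 4/5, v = 8/5.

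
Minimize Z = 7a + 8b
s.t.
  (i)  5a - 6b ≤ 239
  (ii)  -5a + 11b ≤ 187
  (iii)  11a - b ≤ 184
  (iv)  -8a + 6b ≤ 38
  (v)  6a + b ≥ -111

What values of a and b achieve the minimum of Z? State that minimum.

a = -427/41, b = -1989/41, minimum Z = -461

Feasible corners and Z = 7a + 8b:
  (865/61, -1709/61) → Z = -7617/61
  (-427/41, -1989/41) → Z = -461
  (2211/116, 2977/116) → Z = 39293/116
  (352/29, 653/29) → Z = 7688/29
  (-16, -15) → Z = -232

At the optimal vertex, 5a - 6b = 239 and 6a + b = -111.
Solving simultaneously gives a = -427/41, b = -1989/41.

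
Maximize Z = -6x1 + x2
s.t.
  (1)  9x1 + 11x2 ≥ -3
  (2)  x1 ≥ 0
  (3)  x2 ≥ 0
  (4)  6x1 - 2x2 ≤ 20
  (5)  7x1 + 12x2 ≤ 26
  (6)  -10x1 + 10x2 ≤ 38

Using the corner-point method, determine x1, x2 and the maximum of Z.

x1 = 0, x2 = 13/6, maximum Z = 13/6

Extreme points and Z = -6x1 + x2:
  (0, 0) → Z = 0
  (0, 13/6) → Z = 13/6
  (10/3, 0) → Z = -20
  (146/43, 8/43) → Z = -868/43

The binding constraints are x1 = 0 and 7x1 + 12x2 = 26.
Solving simultaneously gives x1 = 0, x2 = 13/6.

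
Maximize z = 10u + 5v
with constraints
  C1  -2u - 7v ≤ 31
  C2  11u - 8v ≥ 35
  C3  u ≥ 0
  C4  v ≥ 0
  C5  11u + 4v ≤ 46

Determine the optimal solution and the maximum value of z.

The binding constraints are 11u - 8v = 35 and 11u + 4v = 46.
Solving simultaneously gives u = 127/33, v = 11/12.

u = 127/33, v = 11/12, maximum z = 1895/44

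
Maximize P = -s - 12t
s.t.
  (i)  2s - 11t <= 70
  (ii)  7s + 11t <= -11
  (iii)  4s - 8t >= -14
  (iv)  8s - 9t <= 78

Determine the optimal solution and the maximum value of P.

Vertices and P = -s - 12t:
  (-51/2, -11) → P = 315/2
  (114/35, -202/35) → P = 66
  (-121/50, 27/50) → P = -203/50
  (759/151, -634/151) → P = 6849/151

At the optimal vertex, 2s - 11t = 70 and 4s - 8t = -14.
Solving simultaneously gives s = -51/2, t = -11.

s = -51/2, t = -11, maximum P = 315/2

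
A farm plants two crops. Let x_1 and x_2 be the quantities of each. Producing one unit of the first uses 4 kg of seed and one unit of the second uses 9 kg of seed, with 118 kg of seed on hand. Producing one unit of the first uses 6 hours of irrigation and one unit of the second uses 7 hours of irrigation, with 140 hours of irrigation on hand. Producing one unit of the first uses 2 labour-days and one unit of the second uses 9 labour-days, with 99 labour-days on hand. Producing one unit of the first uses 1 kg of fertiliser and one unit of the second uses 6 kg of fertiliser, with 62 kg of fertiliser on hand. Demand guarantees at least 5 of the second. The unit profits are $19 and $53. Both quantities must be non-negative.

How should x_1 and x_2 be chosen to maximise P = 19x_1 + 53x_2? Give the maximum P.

x_1 = 10, x_2 = 26/3, maximum P = 1948/3

Vertices and P = 19x_1 + 53x_2:
  (0, 31/3) → P = 1643/3
  (0, 5) → P = 265
  (217/13, 74/13) → P = 8045/13
  (10, 26/3) → P = 1948/3
  (35/2, 5) → P = 1195/2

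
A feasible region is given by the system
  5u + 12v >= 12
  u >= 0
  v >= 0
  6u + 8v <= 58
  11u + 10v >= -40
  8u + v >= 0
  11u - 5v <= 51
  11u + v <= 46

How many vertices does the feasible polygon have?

Of the 28 pairwise boundary intersections, those satisfying every inequality are:
  (0, 1)
  (12/5, 0)
  (0, 29/4)
  (46/11, 0)
  (155/41, 181/41)

5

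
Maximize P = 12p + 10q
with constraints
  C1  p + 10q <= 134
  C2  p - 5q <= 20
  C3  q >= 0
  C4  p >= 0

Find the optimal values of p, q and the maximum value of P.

p = 58, q = 38/5, maximum P = 772

Extreme points and P = 12p + 10q:
  (58, 38/5) → P = 772
  (0, 67/5) → P = 134
  (20, 0) → P = 240
  (0, 0) → P = 0

At the optimal vertex, p + 10q = 134 and p - 5q = 20.
Solving simultaneously gives p = 58, q = 38/5.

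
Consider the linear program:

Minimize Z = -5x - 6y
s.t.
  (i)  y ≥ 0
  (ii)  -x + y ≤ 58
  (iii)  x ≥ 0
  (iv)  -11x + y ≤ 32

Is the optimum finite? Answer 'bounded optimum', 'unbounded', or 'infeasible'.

From the feasible point (0, 0), moving in the direction (1, 1) keeps every constraint satisfied while Z decreases without bound.

unbounded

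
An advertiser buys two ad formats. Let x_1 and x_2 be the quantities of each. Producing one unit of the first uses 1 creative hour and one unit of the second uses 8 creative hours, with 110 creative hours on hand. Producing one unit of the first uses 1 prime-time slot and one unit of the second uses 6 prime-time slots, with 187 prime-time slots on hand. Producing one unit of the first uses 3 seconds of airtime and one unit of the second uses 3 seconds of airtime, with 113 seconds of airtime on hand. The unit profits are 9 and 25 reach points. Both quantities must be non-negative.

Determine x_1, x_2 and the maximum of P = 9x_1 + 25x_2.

x_1 = 82/3, x_2 = 31/3, maximum P = 1513/3

Vertices and P = 9x_1 + 25x_2:
  (0, 0) → P = 0
  (0, 55/4) → P = 1375/4
  (113/3, 0) → P = 339
  (82/3, 31/3) → P = 1513/3

The binding constraints are x_1 + 8x_2 = 110 and 3x_1 + 3x_2 = 113.
Solving simultaneously gives x_1 = 82/3, x_2 = 31/3.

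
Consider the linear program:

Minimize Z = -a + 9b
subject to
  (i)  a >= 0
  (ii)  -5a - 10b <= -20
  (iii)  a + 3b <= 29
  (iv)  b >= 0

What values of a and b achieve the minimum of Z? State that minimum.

Extreme points and Z = -a + 9b:
  (0, 2) → Z = 18
  (0, 29/3) → Z = 87
  (4, 0) → Z = -4
  (29, 0) → Z = -29

At the optimal vertex, a + 3b = 29 and b = 0.
Solving simultaneously gives a = 29, b = 0.

a = 29, b = 0, minimum Z = -29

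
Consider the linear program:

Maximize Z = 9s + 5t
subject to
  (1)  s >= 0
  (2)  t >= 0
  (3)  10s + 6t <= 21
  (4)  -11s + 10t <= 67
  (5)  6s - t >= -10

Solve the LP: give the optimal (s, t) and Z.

Feasible corners and Z = 9s + 5t:
  (0, 0) → Z = 0
  (0, 7/2) → Z = 35/2
  (21/10, 0) → Z = 189/10

The binding constraints are t = 0 and 10s + 6t = 21.
Solving simultaneously gives s = 21/10, t = 0.

s = 21/10, t = 0, maximum Z = 189/10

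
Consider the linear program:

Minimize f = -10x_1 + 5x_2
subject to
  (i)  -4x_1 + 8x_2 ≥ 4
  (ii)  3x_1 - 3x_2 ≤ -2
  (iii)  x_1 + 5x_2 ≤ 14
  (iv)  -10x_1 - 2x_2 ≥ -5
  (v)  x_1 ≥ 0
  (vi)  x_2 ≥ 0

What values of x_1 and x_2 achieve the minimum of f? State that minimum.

x_1 = 11/36, x_2 = 35/36, minimum f = 65/36

Vertices and f = -10x_1 + 5x_2:
  (11/36, 35/36) → f = 65/36
  (0, 2/3) → f = 10/3
  (0, 5/2) → f = 25/2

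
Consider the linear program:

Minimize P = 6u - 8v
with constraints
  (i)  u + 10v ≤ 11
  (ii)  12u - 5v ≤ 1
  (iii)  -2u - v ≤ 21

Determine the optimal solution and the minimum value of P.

u = -221/19, v = 43/19, minimum P = -1670/19

Vertices and P = 6u - 8v:
  (13/25, 131/125) → P = -658/125
  (-221/19, 43/19) → P = -1670/19
  (-52/11, -127/11) → P = 64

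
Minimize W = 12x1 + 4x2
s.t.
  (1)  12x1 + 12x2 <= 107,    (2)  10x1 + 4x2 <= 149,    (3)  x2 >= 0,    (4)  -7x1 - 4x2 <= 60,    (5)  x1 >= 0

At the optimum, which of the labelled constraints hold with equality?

Corner points and W = 12x1 + 4x2:
  (107/12, 0) → W = 107
  (0, 107/12) → W = 107/3
  (0, 0) → W = 0

The minimum is at (0, 0). Substituting into each constraint, equality holds for (3) and (5); the remaining constraints have slack.

(3) and (5)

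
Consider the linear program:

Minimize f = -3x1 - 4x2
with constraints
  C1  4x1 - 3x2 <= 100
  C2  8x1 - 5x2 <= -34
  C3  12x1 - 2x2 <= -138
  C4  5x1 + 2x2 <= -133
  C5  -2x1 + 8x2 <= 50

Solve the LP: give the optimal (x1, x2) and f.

x1 = -291/11, x2 = -4/11, minimum f = 889/11

The feasible region is unbounded (it extends along (-4, -1), (-3, -4)), but f strictly increases along every unbounded feasible direction, so there is no improving ray and the minimum is attained at a vertex.

The optimum lies where 5x1 + 2x2 = -133 and -2x1 + 8x2 = 50.
Solving simultaneously gives x1 = -291/11, x2 = -4/11.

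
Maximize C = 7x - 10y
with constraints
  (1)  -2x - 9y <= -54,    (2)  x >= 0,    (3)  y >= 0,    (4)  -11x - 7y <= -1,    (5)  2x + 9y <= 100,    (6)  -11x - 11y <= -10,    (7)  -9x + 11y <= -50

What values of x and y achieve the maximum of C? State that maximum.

x = 50, y = 0, maximum C = 350

At the optimal vertex, y = 0 and 2x + 9y = 100.
Solving simultaneously gives x = 50, y = 0.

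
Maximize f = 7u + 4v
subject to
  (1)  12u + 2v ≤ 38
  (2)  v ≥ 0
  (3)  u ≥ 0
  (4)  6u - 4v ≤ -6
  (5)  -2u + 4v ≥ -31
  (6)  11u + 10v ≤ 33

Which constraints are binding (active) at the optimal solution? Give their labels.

(4) and (6)

Vertices and f = 7u + 4v:
  (0, 3/2) → f = 6
  (0, 33/10) → f = 66/5
  (9/13, 33/13) → f = 15

The maximum is at (9/13, 33/13). Substituting into each constraint, equality holds for (4) and (6); the remaining constraints have slack.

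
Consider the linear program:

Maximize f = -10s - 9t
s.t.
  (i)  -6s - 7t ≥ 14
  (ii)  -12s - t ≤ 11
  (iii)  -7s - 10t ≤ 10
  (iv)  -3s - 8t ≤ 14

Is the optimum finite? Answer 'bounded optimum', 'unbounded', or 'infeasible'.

The boundaries -6s - 7t = 14 and -12s - t = 11 meet at (-21/26, -17/13), but that point violates -7s - 10t ≤ 10. Every candidate vertex is excluded by some other constraint, so the feasible region is empty.

infeasible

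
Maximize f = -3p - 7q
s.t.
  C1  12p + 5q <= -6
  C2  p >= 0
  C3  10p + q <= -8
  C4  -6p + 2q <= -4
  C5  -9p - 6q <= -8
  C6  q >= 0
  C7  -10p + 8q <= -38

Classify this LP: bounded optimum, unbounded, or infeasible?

infeasible

The boundaries q = 0 and -10p + 8q = -38 meet at (19/5, 0), but that point violates 12p + 5q ≤ -6. Every candidate vertex is excluded by some other constraint, so the feasible region is empty.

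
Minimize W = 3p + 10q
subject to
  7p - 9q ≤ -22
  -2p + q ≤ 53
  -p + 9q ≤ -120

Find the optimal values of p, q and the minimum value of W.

Feasible corners and W = 3p + 10q:
  (-455/11, -327/11) → W = -4635/11
  (-71/3, -431/27) → W = -6227/27
  (-597/17, -293/17) → W = -4721/17

p = -455/11, q = -327/11, minimum W = -4635/11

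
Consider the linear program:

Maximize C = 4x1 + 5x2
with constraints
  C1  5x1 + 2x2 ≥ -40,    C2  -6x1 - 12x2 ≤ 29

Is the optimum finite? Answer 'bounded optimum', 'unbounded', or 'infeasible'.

From the feasible point (-211/24, 95/48), moving in the direction (12, -6) keeps every constraint satisfied while C increases without bound.

unbounded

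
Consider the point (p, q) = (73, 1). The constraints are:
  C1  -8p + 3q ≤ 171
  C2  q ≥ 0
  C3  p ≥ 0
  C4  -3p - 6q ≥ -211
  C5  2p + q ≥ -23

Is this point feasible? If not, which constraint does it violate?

Constraint C4: -3p - 6q = -225, which is not ≥ -211. All other constraints are satisfied.

not feasible — violates C4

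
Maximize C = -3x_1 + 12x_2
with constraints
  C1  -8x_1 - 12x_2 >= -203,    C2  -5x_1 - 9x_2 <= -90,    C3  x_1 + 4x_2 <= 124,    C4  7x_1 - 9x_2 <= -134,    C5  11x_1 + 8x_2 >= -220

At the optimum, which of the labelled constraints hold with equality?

C3 and C5

Corner points and C = -3x_1 + 12x_2:
  (-169/5, 789/20) → C = 2874/5
  (73/52, 831/52) → C = 9753/52
  (-11/3, 325/27) → C = 1399/9
  (-2700/59, 2090/59) → C = 33180/59
  (-52, 44) → C = 684

The maximum is at (-52, 44). Substituting into each constraint, equality holds for C3 and C5; the remaining constraints have slack.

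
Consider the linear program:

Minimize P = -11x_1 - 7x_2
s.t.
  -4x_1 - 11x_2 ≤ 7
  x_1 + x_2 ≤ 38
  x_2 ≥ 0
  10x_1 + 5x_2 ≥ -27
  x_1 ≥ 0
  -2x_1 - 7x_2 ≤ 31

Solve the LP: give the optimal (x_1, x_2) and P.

x_1 = 38, x_2 = 0, minimum P = -418

Corner points and P = -11x_1 - 7x_2:
  (38, 0) → P = -418
  (0, 38) → P = -266
  (0, 0) → P = 0

The optimum lies where x_1 + x_2 = 38 and x_2 = 0.
Solving simultaneously gives x_1 = 38, x_2 = 0.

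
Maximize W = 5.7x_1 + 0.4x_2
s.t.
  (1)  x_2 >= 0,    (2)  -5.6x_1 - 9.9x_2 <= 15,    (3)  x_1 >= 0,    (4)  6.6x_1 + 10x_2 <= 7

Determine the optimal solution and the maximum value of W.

x_1 = 35/33, x_2 = 0, maximum W = 133/22

The binding constraints are x_2 = 0 and 6.6x_1 + 10x_2 = 7.
Solving simultaneously gives x_1 = 35/33, x_2 = 0.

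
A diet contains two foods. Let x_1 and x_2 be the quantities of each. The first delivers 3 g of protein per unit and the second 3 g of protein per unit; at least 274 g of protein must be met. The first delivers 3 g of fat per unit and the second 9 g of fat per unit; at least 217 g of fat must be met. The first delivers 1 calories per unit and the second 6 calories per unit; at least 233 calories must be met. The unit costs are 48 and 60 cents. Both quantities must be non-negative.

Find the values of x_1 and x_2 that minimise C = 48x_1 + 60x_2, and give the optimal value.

Vertices and C = 48x_1 + 60x_2:
  (0, 274/3) → C = 5480
  (233, 0) → C = 11184
  (63, 85/3) → C = 4724
The feasible region is unbounded (it extends along (0, 1), (1, 0)), but C strictly increases along every unbounded feasible direction, so there is no improving ray and the minimum is attained at a vertex.

The optimum lies where 3x_1 + 3x_2 = 274 and x_1 + 6x_2 = 233.
Solving simultaneously gives x_1 = 63, x_2 = 85/3.

x_1 = 63, x_2 = 85/3, minimum C = 4724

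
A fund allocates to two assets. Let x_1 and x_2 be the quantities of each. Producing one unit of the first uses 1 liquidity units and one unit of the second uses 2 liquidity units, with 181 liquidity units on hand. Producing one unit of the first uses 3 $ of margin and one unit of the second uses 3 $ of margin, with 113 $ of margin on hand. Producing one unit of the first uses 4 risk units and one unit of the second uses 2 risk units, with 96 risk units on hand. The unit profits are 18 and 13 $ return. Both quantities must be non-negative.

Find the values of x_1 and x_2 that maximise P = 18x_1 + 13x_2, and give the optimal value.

Corner points and P = 18x_1 + 13x_2:
  (0, 0) → P = 0
  (0, 113/3) → P = 1469/3
  (24, 0) → P = 432
  (31/3, 82/3) → P = 1624/3

The optimum lies where 3x_1 + 3x_2 = 113 and 4x_1 + 2x_2 = 96.
Solving simultaneously gives x_1 = 31/3, x_2 = 82/3.

x_1 = 31/3, x_2 = 82/3, maximum P = 1624/3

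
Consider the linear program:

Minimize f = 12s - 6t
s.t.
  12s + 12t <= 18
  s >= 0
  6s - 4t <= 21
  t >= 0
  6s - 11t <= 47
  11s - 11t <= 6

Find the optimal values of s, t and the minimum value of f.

Vertices and f = 12s - 6t:
  (0, 3/2) → f = -9
  (45/44, 21/44) → f = 207/22
  (0, 0) → f = 0
  (6/11, 0) → f = 72/11

s = 0, t = 3/2, minimum f = -9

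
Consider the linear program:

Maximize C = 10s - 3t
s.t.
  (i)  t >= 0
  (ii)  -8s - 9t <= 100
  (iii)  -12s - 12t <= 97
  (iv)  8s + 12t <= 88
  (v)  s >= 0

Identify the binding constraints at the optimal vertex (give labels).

(i) and (iv)

Vertices and C = 10s - 3t:
  (11, 0) → C = 110
  (0, 0) → C = 0
  (0, 22/3) → C = -22

The maximum is at (11, 0). Substituting into each constraint, equality holds for (i) and (iv); the remaining constraints have slack.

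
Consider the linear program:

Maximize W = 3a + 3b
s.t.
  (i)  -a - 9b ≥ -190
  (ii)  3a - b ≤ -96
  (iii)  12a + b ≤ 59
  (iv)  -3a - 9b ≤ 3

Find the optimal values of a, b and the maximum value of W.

At the optimal vertex, -a - 9b = -190 and 3a - b = -96.
Solving simultaneously gives a = -337/14, b = 333/14.

a = -337/14, b = 333/14, maximum W = -6/7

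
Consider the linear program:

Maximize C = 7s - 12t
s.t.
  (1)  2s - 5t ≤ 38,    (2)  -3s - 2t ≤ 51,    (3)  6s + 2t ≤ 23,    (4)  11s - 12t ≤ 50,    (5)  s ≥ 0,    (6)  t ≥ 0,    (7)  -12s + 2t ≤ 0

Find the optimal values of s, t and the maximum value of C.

Feasible corners and C = 7s - 12t:
  (23/6, 0) → C = 161/6
  (23/18, 23/3) → C = -1495/18
  (0, 0) → C = 0

s = 23/6, t = 0, maximum C = 161/6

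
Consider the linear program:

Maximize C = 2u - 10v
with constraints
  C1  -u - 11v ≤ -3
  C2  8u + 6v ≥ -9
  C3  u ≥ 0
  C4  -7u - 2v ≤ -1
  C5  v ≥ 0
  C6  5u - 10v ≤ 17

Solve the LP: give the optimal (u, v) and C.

Extreme points and C = 2u - 10v:
  (1/15, 4/15) → C = -38/15
  (3, 0) → C = 6
  (0, 1/2) → C = -5
  (17/5, 0) → C = 34/5
The feasible region is unbounded (it extends along (0, 1), (2, 1)), but C strictly decreases along every unbounded feasible direction, so there is no improving ray and the maximum is attained at a vertex.

The binding constraints are v = 0 and 5u - 10v = 17.
Solving simultaneously gives u = 17/5, v = 0.

u = 17/5, v = 0, maximum C = 34/5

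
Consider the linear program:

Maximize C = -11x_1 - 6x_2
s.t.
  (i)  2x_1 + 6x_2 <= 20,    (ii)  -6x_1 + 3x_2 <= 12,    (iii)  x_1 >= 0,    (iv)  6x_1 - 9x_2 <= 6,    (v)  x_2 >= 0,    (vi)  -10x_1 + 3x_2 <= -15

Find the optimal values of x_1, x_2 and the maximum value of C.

Vertices and C = -11x_1 - 6x_2:
  (4, 2) → C = -56
  (25/11, 85/33) → C = -445/11
  (13/8, 5/12) → C = -163/8

The binding constraints are 6x_1 - 9x_2 = 6 and -10x_1 + 3x_2 = -15.
Solving simultaneously gives x_1 = 13/8, x_2 = 5/12.

x_1 = 13/8, x_2 = 5/12, maximum C = -163/8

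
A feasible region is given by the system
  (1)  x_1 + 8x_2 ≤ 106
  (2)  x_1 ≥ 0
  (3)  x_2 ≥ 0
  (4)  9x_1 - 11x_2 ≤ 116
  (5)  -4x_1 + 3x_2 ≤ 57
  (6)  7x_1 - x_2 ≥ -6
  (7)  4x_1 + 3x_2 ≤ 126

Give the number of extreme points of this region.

6

Pairwise boundary intersections that survive every other constraint:
  (58/57, 748/57)
  (690/29, 298/29)
  (0, 0)
  (0, 6)
  (116/9, 0)
  (1734/71, 670/71)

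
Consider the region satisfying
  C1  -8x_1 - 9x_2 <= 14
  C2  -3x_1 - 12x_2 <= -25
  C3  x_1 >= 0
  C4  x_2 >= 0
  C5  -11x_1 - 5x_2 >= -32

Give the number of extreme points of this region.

Intersecting each pair of boundary lines and keeping only the points that satisfy every inequality leaves:
  (0, 25/12)
  (259/117, 179/117)
  (0, 32/5)

3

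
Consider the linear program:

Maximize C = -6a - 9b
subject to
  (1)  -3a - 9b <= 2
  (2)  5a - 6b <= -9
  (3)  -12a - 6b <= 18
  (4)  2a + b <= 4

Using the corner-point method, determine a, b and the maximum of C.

Corner points and C = -6a - 9b:
  (-31/21, 17/63) → C = 45/7
  (-5/3, 1/3) → C = 7
  (15/17, 38/17) → C = -432/17
The feasible region is unbounded (it extends along (-1, 2)), but C strictly decreases along every unbounded feasible direction, so there is no improving ray and the maximum is attained at a vertex.

a = -5/3, b = 1/3, maximum C = 7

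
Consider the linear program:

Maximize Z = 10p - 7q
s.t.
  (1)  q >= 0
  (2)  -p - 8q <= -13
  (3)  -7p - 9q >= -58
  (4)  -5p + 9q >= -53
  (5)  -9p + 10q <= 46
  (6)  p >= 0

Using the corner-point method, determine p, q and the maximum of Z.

p = 347/47, q = 33/47, maximum Z = 3239/47

Feasible corners and Z = 10p - 7q:
  (347/47, 33/47) → Z = 3239/47
  (0, 13/8) → Z = -91/8
  (166/151, 844/151) → Z = -4248/151
  (0, 23/5) → Z = -161/5

At the optimal vertex, -p - 8q = -13 and -7p - 9q = -58.
Solving simultaneously gives p = 347/47, q = 33/47.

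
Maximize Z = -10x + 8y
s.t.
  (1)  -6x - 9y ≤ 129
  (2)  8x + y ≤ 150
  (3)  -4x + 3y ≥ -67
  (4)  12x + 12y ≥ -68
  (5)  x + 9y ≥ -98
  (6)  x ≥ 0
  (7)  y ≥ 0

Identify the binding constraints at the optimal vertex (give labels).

(2) and (6)

Vertices and Z = -10x + 8y:
  (517/28, 16/7) → Z = -2329/14
  (0, 150) → Z = 1200
  (67/4, 0) → Z = -335/2
  (0, 0) → Z = 0

The maximum is at (0, 150). Substituting into each constraint, equality holds for (2) and (6); the remaining constraints have slack.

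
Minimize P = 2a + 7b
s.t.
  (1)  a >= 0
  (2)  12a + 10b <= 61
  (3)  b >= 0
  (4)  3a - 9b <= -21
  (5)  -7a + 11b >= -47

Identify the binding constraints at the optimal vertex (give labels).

(1) and (4)

Feasible corners and P = 2a + 7b:
  (0, 61/10) → P = 427/10
  (0, 7/3) → P = 49/3
  (113/46, 145/46) → P = 1241/46

The minimum is at (0, 7/3). Substituting into each constraint, equality holds for (1) and (4); the remaining constraints have slack.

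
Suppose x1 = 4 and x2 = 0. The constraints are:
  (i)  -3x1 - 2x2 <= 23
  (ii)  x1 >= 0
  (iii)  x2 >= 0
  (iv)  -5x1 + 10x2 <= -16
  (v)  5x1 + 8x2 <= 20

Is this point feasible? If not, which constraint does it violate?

feasible

(i): -12 ≤ 23 ✓
(ii): 4 ≥ 0 ✓
(iii): 0 ≥ 0 ✓
(iv): -20 ≤ -16 ✓
(v): 20 ≤ 20 ✓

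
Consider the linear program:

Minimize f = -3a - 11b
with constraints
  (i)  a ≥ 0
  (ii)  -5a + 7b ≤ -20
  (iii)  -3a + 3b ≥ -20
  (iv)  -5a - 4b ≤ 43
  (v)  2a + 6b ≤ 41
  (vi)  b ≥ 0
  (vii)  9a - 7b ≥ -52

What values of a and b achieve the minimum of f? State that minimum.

Feasible corners and f = -3a - 11b:
  (37/4, 15/4) → f = -69
  (4, 0) → f = -12
  (81/8, 83/24) → f = -821/12
  (20/3, 0) → f = -20

The optimum lies where -5a + 7b = -20 and 2a + 6b = 41.
Solving simultaneously gives a = 37/4, b = 15/4.

a = 37/4, b = 15/4, minimum f = -69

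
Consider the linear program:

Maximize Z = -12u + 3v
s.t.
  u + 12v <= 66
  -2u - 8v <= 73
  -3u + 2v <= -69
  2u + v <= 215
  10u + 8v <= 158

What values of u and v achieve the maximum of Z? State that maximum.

u = 29/2, v = -51/4, maximum Z = -849/4

Corner points and Z = -12u + 3v:
  (29/2, -51/4) → Z = -849/4
  (231/8, -523/32) → Z = -12657/32
  (217/11, -54/11) → Z = -2766/11

The optimum lies where -2u - 8v = 73 and -3u + 2v = -69.
Solving simultaneously gives u = 29/2, v = -51/4.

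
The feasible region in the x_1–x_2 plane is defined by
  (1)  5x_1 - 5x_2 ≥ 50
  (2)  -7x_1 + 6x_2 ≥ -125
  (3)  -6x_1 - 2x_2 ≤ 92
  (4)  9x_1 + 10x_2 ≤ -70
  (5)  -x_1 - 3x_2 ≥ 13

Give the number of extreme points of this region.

The feasible vertices (each the meet of two boundaries and inside every other half-plane) are:
  (-9, -19)
  (30/19, -160/19)
  (-151/25, -697/25)
  (415/62, -1615/124)

4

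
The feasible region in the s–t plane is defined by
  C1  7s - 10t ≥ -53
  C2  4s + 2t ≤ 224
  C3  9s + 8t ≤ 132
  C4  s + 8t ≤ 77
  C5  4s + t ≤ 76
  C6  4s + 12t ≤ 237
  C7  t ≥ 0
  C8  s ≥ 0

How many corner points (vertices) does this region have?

Of the 28 pairwise boundary intersections, those satisfying every inequality are:
  (173/33, 296/33)
  (0, 53/10)
  (55/8, 561/64)
  (44/3, 0)
  (0, 0)

5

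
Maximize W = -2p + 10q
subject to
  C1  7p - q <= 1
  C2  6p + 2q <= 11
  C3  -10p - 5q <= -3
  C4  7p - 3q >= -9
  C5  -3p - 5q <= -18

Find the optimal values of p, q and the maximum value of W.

p = 15/32, q = 131/32, maximum W = 40

Vertices and W = -2p + 10q:
  (13/20, 71/20) → W = 171/5
  (23/38, 123/38) → W = 592/19
  (15/32, 131/32) → W = 40
  (9/44, 153/44) → W = 378/11

The binding constraints are 6p + 2q = 11 and 7p - 3q = -9.
Solving simultaneously gives p = 15/32, q = 131/32.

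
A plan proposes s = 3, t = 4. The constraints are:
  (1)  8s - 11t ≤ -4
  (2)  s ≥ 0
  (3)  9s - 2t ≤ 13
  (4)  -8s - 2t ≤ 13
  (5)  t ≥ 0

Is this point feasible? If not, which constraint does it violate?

Constraint (3): 9s - 2t = 19, which is not ≤ 13. All other constraints are satisfied.

not feasible — violates (3)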